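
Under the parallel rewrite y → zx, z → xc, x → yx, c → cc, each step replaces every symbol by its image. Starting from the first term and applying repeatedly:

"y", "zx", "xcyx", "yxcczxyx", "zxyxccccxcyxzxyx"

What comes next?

Replace each of the 16 characters of zxyxccccxcyxzxyx in place — xc yx zx yx cc cc cc cc yx cc zx yx xc yx zx yx — and concatenate.

xcyxzxyxccccccccyxcczxyxxcyxzxyx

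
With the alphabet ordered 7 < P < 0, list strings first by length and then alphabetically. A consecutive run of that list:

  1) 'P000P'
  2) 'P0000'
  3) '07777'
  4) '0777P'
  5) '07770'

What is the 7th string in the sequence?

Stepping forward 2 times from 07770: 07770 → 077P7, then the target.

077PP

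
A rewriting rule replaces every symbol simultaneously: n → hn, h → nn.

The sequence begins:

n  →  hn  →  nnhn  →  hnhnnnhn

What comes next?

nnhnnnhnhnhnnnhn

Apply φ to hnhnnnhn symbol by symbol: h→nn, n→hn, h→nn, n→hn, n→hn, n→hn, h→nn, n→hn; joined: nn hn nn hn hn hn nn hn.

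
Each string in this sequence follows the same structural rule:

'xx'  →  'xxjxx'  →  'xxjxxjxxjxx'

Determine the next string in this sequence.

s(k+1) = s(k)·j·s(k) — each term doubles the last with 'j' between the halves.
So the next term is two copies of xxjxxjxxjxx with 'j' between the halves.

xxjxxjxxjxxjxxjxxjxxjxx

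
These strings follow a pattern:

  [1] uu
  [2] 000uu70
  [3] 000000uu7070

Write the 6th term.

000000000000000uu7070707070

Each term wraps the previous one in 000 on the left and 70 on the right.
From 000000uu7070, 3 further steps: 000000uu7070 → 000000000uu707070 → 000000000000uu70707070 → (answer).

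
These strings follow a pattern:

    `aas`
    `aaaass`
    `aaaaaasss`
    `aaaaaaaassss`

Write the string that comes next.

Reading off run lengths: a runs 2, 4, 6, 8; s runs 1, 2, 3, 4 — each is linear in n (n = 1, 2, …).
At n = 5 the blocks have lengths 10, 5.

aaaaaaaaaasssss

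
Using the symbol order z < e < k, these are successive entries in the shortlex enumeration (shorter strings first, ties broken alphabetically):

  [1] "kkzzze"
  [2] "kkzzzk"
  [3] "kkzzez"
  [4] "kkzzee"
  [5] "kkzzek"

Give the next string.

kkzzkz

Treat kkzzek as a base-3 numeral over the given alphabet and add one, carrying through any trailing k's.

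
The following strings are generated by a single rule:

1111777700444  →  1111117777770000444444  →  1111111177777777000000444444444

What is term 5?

Reading off run lengths: 1 runs 4, 6, 8; 7 runs 4, 6, 8; 0 runs 2, 4, 6; 4 runs 3, 6, 9 — each is linear in n (n = 1, 2, …).
For term 5, n = 5, so the run lengths are 12, 12, 10, 15.

1111111111117777777777770000000000444444444444444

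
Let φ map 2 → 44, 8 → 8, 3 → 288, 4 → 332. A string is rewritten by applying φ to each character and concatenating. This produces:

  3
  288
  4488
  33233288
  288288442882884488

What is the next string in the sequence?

448844883323324488448833233288

Applying the rule to each of the 18 symbols of 288288442882884488 gives the pieces 44 8 8 44 8 8 332 332 44 8 8 44 8 8 332 332 8 8, which concatenate to the answer.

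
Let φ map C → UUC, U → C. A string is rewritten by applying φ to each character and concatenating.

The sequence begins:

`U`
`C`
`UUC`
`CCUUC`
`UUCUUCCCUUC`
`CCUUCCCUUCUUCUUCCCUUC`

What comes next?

UUCUUCCCUUCUUCUUCCCUUCCCUUCCCUUCUUCUUCCCUUC

Applying the rule to each of the 21 symbols of CCUUCCCUUCUUCUUCCCUUC gives the pieces UUC UUC C C UUC UUC UUC C C UUC C C UUC C C UUC UUC UUC C C UUC, which concatenate to the answer.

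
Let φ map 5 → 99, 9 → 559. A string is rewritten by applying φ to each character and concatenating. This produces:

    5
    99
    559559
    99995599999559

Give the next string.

Applying the rule to each of the 14 symbols of 99995599999559 gives the pieces 559 559 559 559 99 99 559 559 559 559 559 99 99 559, which concatenate to the answer.

55955955955999995595595595595599999559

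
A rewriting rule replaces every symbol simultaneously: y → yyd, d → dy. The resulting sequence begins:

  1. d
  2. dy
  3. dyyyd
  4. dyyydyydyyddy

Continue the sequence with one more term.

dyyydyydyyddyyydyyddyyydyyddydyyyd

Applying the rule to each of the 13 symbols of dyyydyydyyddy gives the pieces dy yyd yyd yyd dy yyd yyd dy yyd yyd dy dy yyd, which concatenate to the answer.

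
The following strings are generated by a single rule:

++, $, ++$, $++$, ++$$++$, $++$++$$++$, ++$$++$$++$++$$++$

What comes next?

Each term (from the third on) is the two preceding terms concatenated in order: term 3 = ++·$ = ++$.
Continuing: $++$++$$++$ · ++$$++$$++$++$$++$ gives term 8.

$++$++$$++$++$$++$$++$++$$++$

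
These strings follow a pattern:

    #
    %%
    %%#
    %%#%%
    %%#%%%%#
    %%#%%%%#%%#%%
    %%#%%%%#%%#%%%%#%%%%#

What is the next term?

From term 3 onward, concatenate the last term with the second-to-last: %%·# = %%#, %%#·%% = %%#%%, …
The next term joins %%#%%%%#%%#%%%%#%%%%# and %%#%%%%#%%#%%.

%%#%%%%#%%#%%%%#%%%%#%%#%%%%#%%#%%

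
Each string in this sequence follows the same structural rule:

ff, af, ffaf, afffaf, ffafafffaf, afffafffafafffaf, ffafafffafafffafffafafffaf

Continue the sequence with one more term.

afffafffafafffafffafafffafafffafffafafffaf

This is a Fibonacci-style word recurrence s(k) = s(k−2)·s(k−1): e.g. ff·af = ffaf.
Continuing: afffafffafafffaf · ffafafffafafffafffafafffaf gives term 8.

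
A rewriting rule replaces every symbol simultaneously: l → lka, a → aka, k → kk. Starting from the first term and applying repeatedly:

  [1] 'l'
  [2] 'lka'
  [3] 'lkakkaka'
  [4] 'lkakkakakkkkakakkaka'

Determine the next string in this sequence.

lkakkakakkkkakakkakakkkkkkkkakakkakakkkkakakkaka

φ(lkakkakakkkkakakkaka) expands symbol-by-symbol to lka kk aka kk kk aka kk aka kk kk kk kk aka kk aka kk kk aka kk aka; joining the 20 pieces gives the next term.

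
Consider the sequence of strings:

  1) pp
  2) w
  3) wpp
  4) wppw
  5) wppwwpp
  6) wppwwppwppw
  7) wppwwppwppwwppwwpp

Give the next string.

Each term (from the third on) is the previous term followed by the one before it: term 3 = w·pp = wpp.
The next term joins wppwwppwppwwppwwpp and wppwwppwppw.

wppwwppwppwwppwwppwppwwppwppw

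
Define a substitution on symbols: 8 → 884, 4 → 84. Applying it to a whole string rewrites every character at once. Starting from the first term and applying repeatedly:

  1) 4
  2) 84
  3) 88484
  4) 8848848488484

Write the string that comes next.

Rewriting the 13 symbols of 8848848488484 one by one yields 884 884 84 884 884 84 884 84 884 884 84 884 84; concatenated:

8848848488488484884848848848488484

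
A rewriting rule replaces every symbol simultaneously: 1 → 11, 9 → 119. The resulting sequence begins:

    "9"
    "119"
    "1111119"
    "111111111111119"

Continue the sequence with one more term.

Applying the rule to each of the 15 symbols of 111111111111119 gives the pieces 11 11 11 11 11 11 11 11 11 11 11 11 11 11 119, which concatenate to the answer.

1111111111111111111111111111119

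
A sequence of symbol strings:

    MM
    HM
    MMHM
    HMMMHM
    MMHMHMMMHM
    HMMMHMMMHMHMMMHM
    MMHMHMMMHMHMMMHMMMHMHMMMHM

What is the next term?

HMMMHMMMHMHMMMHMMMHMHMMMHMHMMMHMMMHMHMMMHM

Each term (from the third on) is the two preceding terms concatenated in order: term 3 = MM·HM = MMHM.
So term 8 is HMMMHMMMHMHMMMHM·MMHMHMMMHMHMMMHMMMHMHMMMHM.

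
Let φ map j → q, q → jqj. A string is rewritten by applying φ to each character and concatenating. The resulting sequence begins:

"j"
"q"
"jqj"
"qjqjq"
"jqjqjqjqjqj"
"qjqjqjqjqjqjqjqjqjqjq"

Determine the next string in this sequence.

jqjqjqjqjqjqjqjqjqjqjqjqjqjqjqjqjqjqjqjqjqj

Replace each of the 21 characters of qjqjqjqjqjqjqjqjqjqjq in place — jqj q jqj q jqj q jqj q jqj q jqj q jqj q jqj q jqj q jqj q jqj — and concatenate.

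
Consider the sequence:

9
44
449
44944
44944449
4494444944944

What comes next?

449444494494444944449

Each term (from the third on) is the previous term followed by the one before it: term 3 = 44·9 = 449.
Continuing: 4494444944944 · 44944449 gives term 7.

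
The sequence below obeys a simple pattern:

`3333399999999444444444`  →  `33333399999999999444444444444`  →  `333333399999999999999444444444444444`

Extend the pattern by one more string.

The n-th term is n+3 3's then 3n+2 9's then 3n+3 4's, where the shown terms are n = 2, 3, 4.
At n = 5 the blocks have lengths 8, 17, 18.

3333333399999999999999999444444444444444444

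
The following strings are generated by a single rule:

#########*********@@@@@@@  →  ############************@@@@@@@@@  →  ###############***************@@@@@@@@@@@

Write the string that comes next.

##################******************@@@@@@@@@@@@@

Reading off run lengths: # runs 9, 12, 15; * runs 9, 12, 15; @ runs 7, 9, 11 — each is linear in n, where the shown terms are n = 3, 4, 5.
At n = 6 the blocks have lengths 18, 18, 13.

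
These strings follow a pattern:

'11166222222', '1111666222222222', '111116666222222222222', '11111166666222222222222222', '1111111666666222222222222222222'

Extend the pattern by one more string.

Term n consists of n+1 1's, followed by n 6's, followed by 3n 2's, where the shown terms are n = 2, 3, 4, 5, 6.
Setting n = 7 gives 8, 7, 21 characters in each block.

111111116666666222222222222222222222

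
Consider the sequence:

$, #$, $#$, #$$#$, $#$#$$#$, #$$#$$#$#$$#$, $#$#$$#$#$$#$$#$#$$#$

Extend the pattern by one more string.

#$$#$$#$#$$#$$#$#$$#$#$$#$$#$#$$#$

Each term (from the third on) is the two preceding terms concatenated in order: term 3 = $·#$ = $#$.
So term 8 is #$$#$$#$#$$#$·$#$#$$#$#$$#$$#$#$$#$.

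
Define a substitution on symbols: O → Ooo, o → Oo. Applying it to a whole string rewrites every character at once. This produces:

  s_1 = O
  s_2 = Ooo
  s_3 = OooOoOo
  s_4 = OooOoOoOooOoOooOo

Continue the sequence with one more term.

Replace each of the 17 characters of OooOoOoOooOoOooOo in place — Ooo Oo Oo Ooo Oo Ooo Oo Ooo Oo Oo Ooo Oo Ooo Oo Oo Ooo Oo — and concatenate.

OooOoOoOooOoOooOoOooOoOoOooOoOooOoOoOooOo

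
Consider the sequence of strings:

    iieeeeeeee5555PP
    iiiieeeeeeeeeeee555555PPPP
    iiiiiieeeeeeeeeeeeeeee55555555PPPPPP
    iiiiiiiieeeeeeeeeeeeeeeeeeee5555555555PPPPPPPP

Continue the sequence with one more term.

Reading off run lengths: i runs 2, 4, 6, 8; e runs 8, 12, 16, 20; 5 runs 4, 6, 8, 10; P runs 2, 4, 6, 8 — each is linear in n, where the shown terms are n = 2, 3, 4, 5.
For the next term, n = 6, so the run lengths are 10, 24, 12, 10.

iiiiiiiiiieeeeeeeeeeeeeeeeeeeeeeee555555555555PPPPPPPPPP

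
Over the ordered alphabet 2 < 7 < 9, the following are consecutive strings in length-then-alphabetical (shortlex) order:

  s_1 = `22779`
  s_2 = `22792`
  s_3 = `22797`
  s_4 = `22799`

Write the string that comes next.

22922

The successor of 22799 increments the rightmost position that isn't already 9 and resets every position after it to 2.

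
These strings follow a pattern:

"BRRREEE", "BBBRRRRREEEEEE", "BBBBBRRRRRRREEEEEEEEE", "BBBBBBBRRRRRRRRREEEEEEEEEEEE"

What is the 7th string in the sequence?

Term n consists of 2n-1 B's, followed by 2n+1 R's, followed by 3n E's (n = 1, 2, …).
Setting n = 7 gives 13, 15, 21 characters in each block.

BBBBBBBBBBBBBRRRRRRRRRRRRRRREEEEEEEEEEEEEEEEEEEEE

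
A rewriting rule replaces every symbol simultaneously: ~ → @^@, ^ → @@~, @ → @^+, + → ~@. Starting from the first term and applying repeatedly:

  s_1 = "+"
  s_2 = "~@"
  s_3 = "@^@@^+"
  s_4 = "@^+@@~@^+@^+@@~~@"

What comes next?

Replace each of the 17 characters of @^+@@~@^+@^+@@~~@ in place — @^+ @@~ ~@ @^+ @^+ @^@ @^+ @@~ ~@ @^+ @@~ ~@ @^+ @^+ @^@ @^@ @^+ — and concatenate.

@^+@@~~@@^+@^+@^@@^+@@~~@@^+@@~~@@^+@^+@^@@^@@^+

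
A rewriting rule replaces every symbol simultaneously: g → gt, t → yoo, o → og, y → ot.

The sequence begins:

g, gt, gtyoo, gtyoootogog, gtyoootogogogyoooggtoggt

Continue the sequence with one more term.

Rewriting the 24 symbols of gtyoootogogogyoooggtoggt one by one yields gt yoo ot og og og yoo og gt og gt og gt ot og og og gt gt yoo og gt gt yoo; concatenated:

gtyoootogogogyoooggtoggtoggtotogogoggtgtyoooggtgtyoo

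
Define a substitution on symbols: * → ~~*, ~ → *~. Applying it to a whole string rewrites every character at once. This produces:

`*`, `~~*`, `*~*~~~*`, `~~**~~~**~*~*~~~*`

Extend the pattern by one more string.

*~*~~~*~~**~*~*~~~*~~**~~~**~~~**~*~*~~~*

Replace each of the 17 characters of ~~**~~~**~*~*~~~* in place — *~ *~ ~~* ~~* *~ *~ *~ ~~* ~~* *~ ~~* *~ ~~* *~ *~ *~ ~~* — and concatenate.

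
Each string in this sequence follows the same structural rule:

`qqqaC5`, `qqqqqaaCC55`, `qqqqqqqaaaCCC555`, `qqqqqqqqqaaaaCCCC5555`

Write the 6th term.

Each string has the form q^{2n+1} a^{n} C^{n} 5^{n} (n = 1, 2, …).
At n = 6 the blocks have lengths 13, 6, 6, 6.

qqqqqqqqqqqqqaaaaaaCCCCCC555555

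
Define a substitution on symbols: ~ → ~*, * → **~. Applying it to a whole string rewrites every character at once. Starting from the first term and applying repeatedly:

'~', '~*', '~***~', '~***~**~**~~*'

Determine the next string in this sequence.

~***~**~**~~***~**~~***~**~~*~***~

φ(~***~**~**~~*) expands symbol-by-symbol to ~* **~ **~ **~ ~* **~ **~ ~* **~ **~ ~* ~* **~; joining the 13 pieces gives the next term.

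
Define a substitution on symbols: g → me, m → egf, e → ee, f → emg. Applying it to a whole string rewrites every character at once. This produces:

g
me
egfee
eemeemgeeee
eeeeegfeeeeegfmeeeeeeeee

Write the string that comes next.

eeeeeeeeeemeemgeeeeeeeeeemeemgegfeeeeeeeeeeeeeeeeee

Replace each of the 24 characters of eeeeegfeeeeegfmeeeeeeeee in place — ee ee ee ee ee me emg ee ee ee ee ee me emg egf ee ee ee ee ee ee ee ee ee — and concatenate.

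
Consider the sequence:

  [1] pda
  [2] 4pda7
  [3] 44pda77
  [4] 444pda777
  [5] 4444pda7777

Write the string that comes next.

44444pda77777

Every step adds 4 to the front and 7 to the end of the previous string.
So the next term is 4·4444pda7777·7.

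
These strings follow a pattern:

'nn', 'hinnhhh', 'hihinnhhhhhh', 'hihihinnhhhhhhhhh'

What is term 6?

hihihihihinnhhhhhhhhhhhhhhh

Every step adds hi to the front and hhh to the end of the previous string.
From hihihinnhhhhhhhhh, 2 further steps: hihihinnhhhhhhhhh → hihihihinnhhhhhhhhhhhh → (answer).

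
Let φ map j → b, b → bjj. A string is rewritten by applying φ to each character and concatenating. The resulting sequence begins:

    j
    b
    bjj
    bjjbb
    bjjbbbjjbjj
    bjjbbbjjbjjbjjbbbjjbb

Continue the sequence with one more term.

Applying the rule to each of the 21 symbols of bjjbbbjjbjjbjjbbbjjbb gives the pieces bjj b b bjj bjj bjj b b bjj b b bjj b b bjj bjj bjj b b bjj bjj, which concatenate to the answer.

bjjbbbjjbjjbjjbbbjjbbbjjbbbjjbjjbjjbbbjjbjj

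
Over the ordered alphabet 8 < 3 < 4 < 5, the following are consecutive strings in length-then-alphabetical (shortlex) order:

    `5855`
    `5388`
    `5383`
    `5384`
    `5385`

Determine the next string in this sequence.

The successor of 5385 increments the rightmost position that isn't already 5 and resets every position after it to 8.

5338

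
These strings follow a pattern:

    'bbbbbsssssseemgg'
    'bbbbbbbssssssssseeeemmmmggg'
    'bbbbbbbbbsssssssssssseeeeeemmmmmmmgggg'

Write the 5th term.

bbbbbbbbbbbbbsssssssssssssssssseeeeeeeeeemmmmmmmmmmmmmgggggg

The n-th term is 2n+3 b's then 3n+3 s's then 2n e's then 3n-2 m's then n+1 g's (n = 1, 2, …).
At n = 5 the blocks have lengths 13, 18, 10, 13, 6.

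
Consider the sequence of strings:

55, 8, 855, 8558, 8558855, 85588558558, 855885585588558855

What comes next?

85588558558855885585588558558

Each term (from the third on) is the previous term followed by the one before it: term 3 = 8·55 = 855.
So term 8 is 855885585588558855·85588558558.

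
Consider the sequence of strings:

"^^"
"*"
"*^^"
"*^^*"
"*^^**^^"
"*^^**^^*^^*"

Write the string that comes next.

Each term (from the third on) is the previous term followed by the one before it: term 3 = *·^^ = *^^.
Continuing: *^^**^^*^^* · *^^**^^ gives term 7.

*^^**^^*^^**^^**^^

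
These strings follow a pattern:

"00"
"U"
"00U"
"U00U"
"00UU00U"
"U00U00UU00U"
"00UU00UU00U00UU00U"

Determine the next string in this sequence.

U00U00UU00U00UU00UU00U00UU00U

This is a Fibonacci-style word recurrence s(k) = s(k−2)·s(k−1): e.g. 00·U = 00U.
Continuing: U00U00UU00U · 00UU00UU00U00UU00U gives term 8.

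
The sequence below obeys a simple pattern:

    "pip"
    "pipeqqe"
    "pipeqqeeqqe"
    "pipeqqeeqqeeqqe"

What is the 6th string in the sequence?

pipeqqeeqqeeqqeeqqeeqqe

Each term is the previous one with eqqe appended.
From pipeqqeeqqeeqqe, 2 further steps: pipeqqeeqqeeqqe → pipeqqeeqqeeqqeeqqe → (answer).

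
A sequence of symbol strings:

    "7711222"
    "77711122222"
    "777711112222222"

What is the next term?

7777711111222222222

Term n consists of n 7's, followed by n 1's, followed by 2n-1 2's, where the shown terms are n = 2, 3, 4.
For the next term, n = 5, so the run lengths are 5, 5, 9.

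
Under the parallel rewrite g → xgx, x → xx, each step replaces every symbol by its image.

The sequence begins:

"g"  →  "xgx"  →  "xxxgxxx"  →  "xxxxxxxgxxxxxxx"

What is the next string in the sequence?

Rewriting the 15 symbols of xxxxxxxgxxxxxxx one by one yields xx xx xx xx xx xx xx xgx xx xx xx xx xx xx xx; concatenated:

xxxxxxxxxxxxxxxgxxxxxxxxxxxxxxx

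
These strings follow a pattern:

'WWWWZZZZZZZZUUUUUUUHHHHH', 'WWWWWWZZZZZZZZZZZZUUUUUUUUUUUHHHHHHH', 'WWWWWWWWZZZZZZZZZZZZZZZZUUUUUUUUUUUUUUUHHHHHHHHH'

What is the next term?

WWWWWWWWWWZZZZZZZZZZZZZZZZZZZZUUUUUUUUUUUUUUUUUUUHHHHHHHHHHH

Each string has the form W^{2n} Z^{4n} U^{4n-1} H^{2n+1}, where the shown terms are n = 2, 3, 4.
At n = 5 the blocks have lengths 10, 20, 19, 11.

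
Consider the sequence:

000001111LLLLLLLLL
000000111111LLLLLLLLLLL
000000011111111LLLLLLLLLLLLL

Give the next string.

000000001111111111LLLLLLLLLLLLLLL

Reading off run lengths: 0 runs 5, 6, 7; 1 runs 4, 6, 8; L runs 9, 11, 13 — each is linear in n, where the shown terms are n = 3, 4, 5.
Setting n = 6 gives 8, 10, 15 characters in each block.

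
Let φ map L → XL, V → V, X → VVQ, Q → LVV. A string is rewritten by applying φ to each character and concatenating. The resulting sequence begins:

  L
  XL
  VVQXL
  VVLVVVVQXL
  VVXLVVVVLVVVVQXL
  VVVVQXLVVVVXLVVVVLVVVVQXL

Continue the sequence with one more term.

φ(VVVVQXLVVVVXLVVVVLVVVVQXL) expands symbol-by-symbol to V V V V LVV VVQ XL V V V V VVQ XL V V V V XL V V V V LVV VVQ XL; joining the 25 pieces gives the next term.

VVVVLVVVVQXLVVVVVVQXLVVVVXLVVVVLVVVVQXL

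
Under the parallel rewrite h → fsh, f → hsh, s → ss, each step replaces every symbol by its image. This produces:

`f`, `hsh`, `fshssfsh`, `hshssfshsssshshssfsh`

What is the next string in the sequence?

Applying the rule to each of the 20 symbols of hshssfshsssshshssfsh gives the pieces fsh ss fsh ss ss hsh ss fsh ss ss ss ss fsh ss fsh ss ss hsh ss fsh, which concatenate to the answer.

fshssfshsssshshssfshssssssssfshssfshsssshshssfsh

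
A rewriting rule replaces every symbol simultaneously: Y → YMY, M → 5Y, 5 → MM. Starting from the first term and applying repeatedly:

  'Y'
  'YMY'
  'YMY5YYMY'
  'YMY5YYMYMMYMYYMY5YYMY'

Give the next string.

Rewriting the 21 symbols of YMY5YYMYMMYMYYMY5YYMY one by one yields YMY 5Y YMY MM YMY YMY 5Y YMY 5Y 5Y YMY 5Y YMY YMY 5Y YMY MM YMY YMY 5Y YMY; concatenated:

YMY5YYMYMMYMYYMY5YYMY5Y5YYMY5YYMYYMY5YYMYMMYMYYMY5YYMY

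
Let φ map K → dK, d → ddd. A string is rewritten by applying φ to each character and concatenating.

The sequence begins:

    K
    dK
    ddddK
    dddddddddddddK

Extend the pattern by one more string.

Applying the rule to each of the 14 symbols of dddddddddddddK gives the pieces ddd ddd ddd ddd ddd ddd ddd ddd ddd ddd ddd ddd ddd dK, which concatenate to the answer.

ddddddddddddddddddddddddddddddddddddddddK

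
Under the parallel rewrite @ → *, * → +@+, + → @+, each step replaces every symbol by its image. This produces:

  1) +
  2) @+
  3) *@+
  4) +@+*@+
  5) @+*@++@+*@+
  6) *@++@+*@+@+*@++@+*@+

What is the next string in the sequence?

+@+*@+@+*@++@+*@+*@++@+*@+@+*@++@+*@+

Applying the rule to each of the 20 symbols of *@++@+*@+@+*@++@+*@+ gives the pieces +@+ * @+ @+ * @+ +@+ * @+ * @+ +@+ * @+ @+ * @+ +@+ * @+, which concatenate to the answer.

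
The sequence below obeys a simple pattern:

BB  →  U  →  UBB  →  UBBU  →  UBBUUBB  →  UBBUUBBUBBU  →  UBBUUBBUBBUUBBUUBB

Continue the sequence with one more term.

UBBUUBBUBBUUBBUUBBUBBUUBBUBBU

Each term (from the third on) is the previous term followed by the one before it: term 3 = U·BB = UBB.
The next term joins UBBUUBBUBBUUBBUUBB and UBBUUBBUBBU.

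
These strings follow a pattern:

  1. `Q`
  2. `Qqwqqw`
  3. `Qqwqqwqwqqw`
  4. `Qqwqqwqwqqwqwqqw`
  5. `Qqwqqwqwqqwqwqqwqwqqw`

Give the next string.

Qqwqqwqwqqwqwqqwqwqqwqwqqw

The strings grow by a fixed suffix qwqqw each time.
One more step from Qqwqqwqwqqwqwqqwqwqqw gives the answer.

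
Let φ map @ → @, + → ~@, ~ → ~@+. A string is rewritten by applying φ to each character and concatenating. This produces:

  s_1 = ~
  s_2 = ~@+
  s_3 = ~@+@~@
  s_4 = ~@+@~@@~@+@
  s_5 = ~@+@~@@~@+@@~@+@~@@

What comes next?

φ(~@+@~@@~@+@@~@+@~@@) expands symbol-by-symbol to ~@+ @ ~@ @ ~@+ @ @ ~@+ @ ~@ @ @ ~@+ @ ~@ @ ~@+ @ @; joining the 19 pieces gives the next term.

~@+@~@@~@+@@~@+@~@@@~@+@~@@~@+@@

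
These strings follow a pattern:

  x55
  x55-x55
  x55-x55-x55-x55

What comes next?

Every step duplicates the string with '-' between the halves.
Doubling x55-x55-x55-x55 with '-' between the halves:

x55-x55-x55-x55-x55-x55-x55-x55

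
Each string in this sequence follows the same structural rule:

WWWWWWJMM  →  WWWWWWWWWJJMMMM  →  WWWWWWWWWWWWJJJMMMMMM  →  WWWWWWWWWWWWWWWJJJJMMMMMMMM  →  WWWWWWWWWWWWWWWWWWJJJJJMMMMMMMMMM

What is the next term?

WWWWWWWWWWWWWWWWWWWWWJJJJJJMMMMMMMMMMMM

Reading off run lengths: W runs 6, 9, 12, 15, 18; J runs 1, 2, 3, 4, 5; M runs 2, 4, 6, 8, 10 — each is linear in n (n = 1, 2, …).
For the next term, n = 6, so the run lengths are 21, 6, 12.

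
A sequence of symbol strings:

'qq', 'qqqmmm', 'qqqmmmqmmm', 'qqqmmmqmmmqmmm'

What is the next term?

The strings grow by a fixed suffix qmmm each time.
Applying this once more to qqqmmmqmmmqmmm:

qqqmmmqmmmqmmmqmmm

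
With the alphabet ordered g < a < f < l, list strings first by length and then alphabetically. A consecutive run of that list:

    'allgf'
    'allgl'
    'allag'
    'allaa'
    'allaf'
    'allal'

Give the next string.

allfg

Treat allal as a base-4 numeral over the given alphabet and add one, carrying through any trailing l's.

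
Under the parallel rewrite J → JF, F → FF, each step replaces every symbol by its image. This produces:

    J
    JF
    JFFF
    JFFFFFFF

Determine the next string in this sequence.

Apply φ to JFFFFFFF symbol by symbol: J→JF, F→FF, F→FF, F→FF, F→FF, F→FF, F→FF, F→FF; joined: JF FF FF FF FF FF FF FF.

JFFFFFFFFFFFFFFF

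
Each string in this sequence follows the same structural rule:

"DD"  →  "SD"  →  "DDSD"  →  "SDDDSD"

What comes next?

DDSDSDDDSD

Each term (from the third on) is the two preceding terms concatenated in order: term 3 = DD·SD = DDSD.
Continuing: DDSD · SDDDSD gives term 5.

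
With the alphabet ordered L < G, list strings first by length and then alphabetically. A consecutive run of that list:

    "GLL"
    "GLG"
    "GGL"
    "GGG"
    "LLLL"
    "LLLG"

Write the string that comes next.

Treat LLLG as a base-2 numeral over the given alphabet and add one, carrying through any trailing G's.

LLGL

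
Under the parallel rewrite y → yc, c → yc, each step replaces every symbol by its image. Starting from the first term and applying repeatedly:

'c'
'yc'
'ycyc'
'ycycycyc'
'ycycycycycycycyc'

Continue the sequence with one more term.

φ(ycycycycycycycyc) expands symbol-by-symbol to yc yc yc yc yc yc yc yc yc yc yc yc yc yc yc yc; joining the 16 pieces gives the next term.

ycycycycycycycycycycycycycycycyc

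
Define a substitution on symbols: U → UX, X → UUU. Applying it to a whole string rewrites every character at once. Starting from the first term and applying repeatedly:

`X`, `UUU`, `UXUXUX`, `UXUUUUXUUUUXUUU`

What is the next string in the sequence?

Rewriting the 15 symbols of UXUUUUXUUUUXUUU one by one yields UX UUU UX UX UX UX UUU UX UX UX UX UUU UX UX UX; concatenated:

UXUUUUXUXUXUXUUUUXUXUXUXUUUUXUXUX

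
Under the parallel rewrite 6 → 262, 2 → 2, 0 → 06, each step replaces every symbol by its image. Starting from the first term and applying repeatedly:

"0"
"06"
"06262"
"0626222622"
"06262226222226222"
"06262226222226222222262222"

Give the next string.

Rewriting the 26 symbols of 06262226222226222222262222 one by one yields 06 262 2 262 2 2 2 262 2 2 2 2 2 262 2 2 2 2 2 2 2 262 2 2 2 2; concatenated:

0626222622222622222226222222222622222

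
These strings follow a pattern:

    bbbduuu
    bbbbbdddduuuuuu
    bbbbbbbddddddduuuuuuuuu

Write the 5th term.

The n-th term is 2n+1 b's then 3n-2 d's then 3n u's (n = 1, 2, …).
Setting n = 5 gives 11, 13, 15 characters in each block.

bbbbbbbbbbbddddddddddddduuuuuuuuuuuuuuu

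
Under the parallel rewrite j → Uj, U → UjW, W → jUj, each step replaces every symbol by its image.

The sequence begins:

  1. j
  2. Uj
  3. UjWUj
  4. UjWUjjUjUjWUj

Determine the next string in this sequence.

Rewriting the 13 symbols of UjWUjjUjUjWUj one by one yields UjW Uj jUj UjW Uj Uj UjW Uj UjW Uj jUj UjW Uj; concatenated:

UjWUjjUjUjWUjUjUjWUjUjWUjjUjUjWUj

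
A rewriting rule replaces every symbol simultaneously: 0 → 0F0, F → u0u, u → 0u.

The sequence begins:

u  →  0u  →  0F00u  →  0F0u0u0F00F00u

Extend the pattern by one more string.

0F0u0u0F00u0F00u0F0u0u0F00F0u0u0F00F00u

Applying the rule to each of the 14 symbols of 0F0u0u0F00F00u gives the pieces 0F0 u0u 0F0 0u 0F0 0u 0F0 u0u 0F0 0F0 u0u 0F0 0F0 0u, which concatenate to the answer.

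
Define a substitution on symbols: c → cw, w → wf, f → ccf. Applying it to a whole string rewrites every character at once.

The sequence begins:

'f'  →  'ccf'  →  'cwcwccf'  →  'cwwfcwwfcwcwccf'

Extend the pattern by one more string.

Replace each of the 15 characters of cwwfcwwfcwcwccf in place — cw wf wf ccf cw wf wf ccf cw wf cw wf cw cw ccf — and concatenate.

cwwfwfccfcwwfwfccfcwwfcwwfcwcwccf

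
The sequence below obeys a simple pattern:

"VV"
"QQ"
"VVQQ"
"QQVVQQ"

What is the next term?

From term 3 onward, concatenate the second-to-last term with the last: VV·QQ = VVQQ, QQ·VVQQ = QQVVQQ, …
The next term joins VVQQ and QQVVQQ.

VVQQQQVVQQ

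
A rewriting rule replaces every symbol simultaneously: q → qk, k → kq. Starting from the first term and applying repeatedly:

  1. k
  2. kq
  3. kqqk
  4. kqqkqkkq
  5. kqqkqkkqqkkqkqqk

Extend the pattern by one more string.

φ(kqqkqkkqqkkqkqqk) expands symbol-by-symbol to kq qk qk kq qk kq kq qk qk kq kq qk kq qk qk kq; joining the 16 pieces gives the next term.

kqqkqkkqqkkqkqqkqkkqkqqkkqqkqkkq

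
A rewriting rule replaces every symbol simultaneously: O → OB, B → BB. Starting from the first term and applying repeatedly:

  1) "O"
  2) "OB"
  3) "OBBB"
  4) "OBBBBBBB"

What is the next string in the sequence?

OBBBBBBBBBBBBBBB

Rewriting each symbol of OBBBBBBB: O→OB, B→BB, B→BB, B→BB, B→BB, B→BB, B→BB, B→BB, which concatenates to OB BB BB BB BB BB BB BB.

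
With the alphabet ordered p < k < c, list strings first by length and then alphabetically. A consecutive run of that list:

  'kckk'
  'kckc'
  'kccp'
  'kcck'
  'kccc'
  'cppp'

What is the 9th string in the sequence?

Stepping forward 3 times from cppp: cppp → cppk → cppc, then the target.

cpkp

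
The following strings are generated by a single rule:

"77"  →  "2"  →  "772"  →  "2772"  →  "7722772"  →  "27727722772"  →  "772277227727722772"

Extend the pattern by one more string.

27727722772772277227727722772

Each term (from the third on) is the two preceding terms concatenated in order: term 3 = 77·2 = 772.
The next term joins 27727722772 and 772277227727722772.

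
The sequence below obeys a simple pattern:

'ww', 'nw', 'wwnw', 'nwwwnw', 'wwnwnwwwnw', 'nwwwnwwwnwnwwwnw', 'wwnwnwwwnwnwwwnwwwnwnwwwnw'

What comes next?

Each term (from the third on) is the two preceding terms concatenated in order: term 3 = ww·nw = wwnw.
The next term joins nwwwnwwwnwnwwwnw and wwnwnwwwnwnwwwnwwwnwnwwwnw.

nwwwnwwwnwnwwwnwwwnwnwwwnwnwwwnwwwnwnwwwnw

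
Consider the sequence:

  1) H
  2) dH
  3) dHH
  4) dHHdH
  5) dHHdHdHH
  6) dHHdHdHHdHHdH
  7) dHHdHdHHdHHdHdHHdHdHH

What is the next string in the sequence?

dHHdHdHHdHHdHdHHdHdHHdHHdHdHHdHHdH

This is a Fibonacci-style word recurrence s(k) = s(k−1)·s(k−2): e.g. dH·H = dHH.
Continuing: dHHdHdHHdHHdHdHHdHdHH · dHHdHdHHdHHdH gives term 8.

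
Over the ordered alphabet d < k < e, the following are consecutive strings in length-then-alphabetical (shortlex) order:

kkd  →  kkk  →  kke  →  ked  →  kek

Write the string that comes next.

kee

Treat kek as a base-3 numeral over the given alphabet and add one, carrying through any trailing e's.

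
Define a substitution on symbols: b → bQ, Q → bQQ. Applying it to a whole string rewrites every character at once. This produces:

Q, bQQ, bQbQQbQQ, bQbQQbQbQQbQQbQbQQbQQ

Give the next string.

bQbQQbQbQQbQQbQbQQbQbQQbQQbQbQQbQQbQbQQbQbQQbQQbQbQQbQQ

Applying the rule to each of the 21 symbols of bQbQQbQbQQbQQbQbQQbQQ gives the pieces bQ bQQ bQ bQQ bQQ bQ bQQ bQ bQQ bQQ bQ bQQ bQQ bQ bQQ bQ bQQ bQQ bQ bQQ bQQ, which concatenate to the answer.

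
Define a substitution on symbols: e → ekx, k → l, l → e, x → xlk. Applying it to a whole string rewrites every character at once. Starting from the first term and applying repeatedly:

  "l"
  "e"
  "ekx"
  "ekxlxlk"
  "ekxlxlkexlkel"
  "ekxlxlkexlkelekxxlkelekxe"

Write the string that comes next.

Rewriting the 25 symbols of ekxlxlkexlkelekxxlkelekxe one by one yields ekx l xlk e xlk e l ekx xlk e l ekx e ekx l xlk xlk e l ekx e ekx l xlk ekx; concatenated:

ekxlxlkexlkelekxxlkelekxeekxlxlkxlkelekxeekxlxlkekx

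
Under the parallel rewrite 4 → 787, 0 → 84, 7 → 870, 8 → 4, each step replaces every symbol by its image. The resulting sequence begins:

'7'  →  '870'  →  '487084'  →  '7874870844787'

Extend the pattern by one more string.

870487078748708447877878704870

φ(7874870844787) expands symbol-by-symbol to 870 4 870 787 4 870 84 4 787 787 870 4 870; joining the 13 pieces gives the next term.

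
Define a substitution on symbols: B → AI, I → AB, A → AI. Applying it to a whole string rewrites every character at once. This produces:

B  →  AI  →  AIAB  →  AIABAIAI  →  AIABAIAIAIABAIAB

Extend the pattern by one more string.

φ(AIABAIAIAIABAIAB) expands symbol-by-symbol to AI AB AI AI AI AB AI AB AI AB AI AI AI AB AI AI; joining the 16 pieces gives the next term.

AIABAIAIAIABAIABAIABAIAIAIABAIAI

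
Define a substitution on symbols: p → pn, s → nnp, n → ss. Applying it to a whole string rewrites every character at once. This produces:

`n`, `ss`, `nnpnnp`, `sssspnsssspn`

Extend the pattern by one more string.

Rewriting each symbol of sssspnsssspn: s→nnp, s→nnp, s→nnp, s→nnp, p→pn, n→ss, s→nnp, s→nnp, s→nnp, s→nnp, p→pn, n→ss, which concatenates to nnp nnp nnp nnp pn ss nnp nnp nnp nnp pn ss.

nnpnnpnnpnnppnssnnpnnpnnpnnppnss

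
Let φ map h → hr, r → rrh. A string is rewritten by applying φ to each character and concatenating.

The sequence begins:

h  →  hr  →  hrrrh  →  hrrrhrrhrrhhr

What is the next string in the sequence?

hrrrhrrhrrhhrrrhrrhhrrrhrrhhrhrrrh

Replace each of the 13 characters of hrrrhrrhrrhhr in place — hr rrh rrh rrh hr rrh rrh hr rrh rrh hr hr rrh — and concatenate.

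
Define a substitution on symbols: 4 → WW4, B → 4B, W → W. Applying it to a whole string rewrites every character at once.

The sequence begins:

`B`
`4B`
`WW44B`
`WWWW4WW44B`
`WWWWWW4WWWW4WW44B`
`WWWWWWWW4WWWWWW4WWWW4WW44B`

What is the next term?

WWWWWWWWWW4WWWWWWWW4WWWWWW4WWWW4WW44B

Replace each of the 26 characters of WWWWWWWW4WWWWWW4WWWW4WW44B in place — W W W W W W W W WW4 W W W W W W WW4 W W W W WW4 W W WW4 WW4 4B — and concatenate.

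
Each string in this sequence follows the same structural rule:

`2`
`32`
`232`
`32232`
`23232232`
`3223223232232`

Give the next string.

232322323223223232232

From term 3 onward, concatenate the second-to-last term with the last: 2·32 = 232, 32·232 = 32232, …
Continuing: 23232232 · 3223223232232 gives term 7.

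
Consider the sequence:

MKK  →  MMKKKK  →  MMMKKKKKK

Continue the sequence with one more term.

MMMMKKKKKKKK

Term n consists of n M's, followed by 2n K's (n = 1, 2, …).
Setting n = 4 gives 4, 8 characters in each block.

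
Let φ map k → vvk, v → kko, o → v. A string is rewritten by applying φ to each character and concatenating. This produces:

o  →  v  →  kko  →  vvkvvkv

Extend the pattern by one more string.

kkokkovvkkkokkovvkkko

Rewriting each symbol of vvkvvkv: v→kko, v→kko, k→vvk, v→kko, v→kko, k→vvk, v→kko, which concatenates to kko kko vvk kko kko vvk kko.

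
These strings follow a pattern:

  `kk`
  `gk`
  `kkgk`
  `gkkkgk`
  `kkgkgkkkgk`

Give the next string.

gkkkgkkkgkgkkkgk

This is a Fibonacci-style word recurrence s(k) = s(k−2)·s(k−1): e.g. kk·gk = kkgk.
The next term joins gkkkgk and kkgkgkkkgk.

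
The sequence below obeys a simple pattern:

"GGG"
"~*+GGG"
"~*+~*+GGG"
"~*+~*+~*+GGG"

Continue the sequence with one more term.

Every step adds ~*+ at the front: s(k+1) = ~*+·s(k).
Applying this once more to ~*+~*+~*+GGG:

~*+~*+~*+~*+GGG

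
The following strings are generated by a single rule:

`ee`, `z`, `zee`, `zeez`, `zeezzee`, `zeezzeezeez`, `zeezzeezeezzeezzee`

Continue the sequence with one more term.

zeezzeezeezzeezzeezeezzeezeez

Each term (from the third on) is the previous term followed by the one before it: term 3 = z·ee = zee.
The next term joins zeezzeezeezzeezzee and zeezzeezeez.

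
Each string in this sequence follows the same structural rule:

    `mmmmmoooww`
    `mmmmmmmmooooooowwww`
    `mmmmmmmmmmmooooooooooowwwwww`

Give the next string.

Term n consists of 3n+2 m's, followed by 4n-1 o's, followed by 2n w's (n = 1, 2, …).
Setting n = 4 gives 14, 15, 8 characters in each block.

mmmmmmmmmmmmmmooooooooooooooowwwwwwww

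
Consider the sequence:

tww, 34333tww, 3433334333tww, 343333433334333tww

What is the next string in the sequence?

34333343333433334333tww

Each term is the previous one with 34333 prepended.
So the next term is 34333·343333433334333tww.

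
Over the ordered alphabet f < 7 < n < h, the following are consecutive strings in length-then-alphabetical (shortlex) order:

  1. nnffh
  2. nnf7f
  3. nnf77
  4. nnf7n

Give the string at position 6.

Advancing 2 positions from nnf7n through nnf7n → nnf7h reaches term 6.

nnfnf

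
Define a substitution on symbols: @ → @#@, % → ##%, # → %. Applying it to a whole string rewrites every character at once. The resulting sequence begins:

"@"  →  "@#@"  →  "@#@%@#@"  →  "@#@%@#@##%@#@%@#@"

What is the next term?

Rewriting the 17 symbols of @#@%@#@##%@#@%@#@ one by one yields @#@ % @#@ ##% @#@ % @#@ % % ##% @#@ % @#@ ##% @#@ % @#@; concatenated:

@#@%@#@##%@#@%@#@%%##%@#@%@#@##%@#@%@#@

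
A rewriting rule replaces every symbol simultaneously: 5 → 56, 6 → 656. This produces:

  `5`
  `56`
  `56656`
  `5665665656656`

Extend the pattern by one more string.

Rewriting the 13 symbols of 5665665656656 one by one yields 56 656 656 56 656 656 56 656 56 656 656 56 656; concatenated:

5665665656656656566565665665656656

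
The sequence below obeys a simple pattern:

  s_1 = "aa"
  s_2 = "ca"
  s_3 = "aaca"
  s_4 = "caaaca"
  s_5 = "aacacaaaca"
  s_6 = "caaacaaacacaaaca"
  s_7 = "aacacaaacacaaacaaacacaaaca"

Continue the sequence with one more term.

From term 3 onward, concatenate the second-to-last term with the last: aa·ca = aaca, ca·aaca = caaaca, …
Continuing: caaacaaacacaaaca · aacacaaacacaaacaaacacaaaca gives term 8.

caaacaaacacaaacaaacacaaacacaaacaaacacaaaca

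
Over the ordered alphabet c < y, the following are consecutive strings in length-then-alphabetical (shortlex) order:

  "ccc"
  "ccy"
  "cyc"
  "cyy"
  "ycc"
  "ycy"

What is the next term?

yyc

Find the rightmost character of ycy below y, bump it to the next letter, and reset everything to its right to c.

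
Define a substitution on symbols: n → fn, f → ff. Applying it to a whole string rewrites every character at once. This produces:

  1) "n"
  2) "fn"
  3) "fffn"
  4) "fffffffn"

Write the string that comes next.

fffffffffffffffn

Rewriting each symbol of fffffffn: f→ff, f→ff, f→ff, f→ff, f→ff, f→ff, f→ff, n→fn, which concatenates to ff ff ff ff ff ff ff fn.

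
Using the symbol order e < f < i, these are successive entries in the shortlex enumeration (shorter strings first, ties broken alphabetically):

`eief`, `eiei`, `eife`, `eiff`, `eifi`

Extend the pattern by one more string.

eiie

Treat eifi as a base-3 numeral over the given alphabet and add one, carrying through any trailing i's.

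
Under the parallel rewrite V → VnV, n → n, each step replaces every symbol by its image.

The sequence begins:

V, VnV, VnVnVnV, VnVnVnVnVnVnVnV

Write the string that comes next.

Applying the rule to each of the 15 symbols of VnVnVnVnVnVnVnV gives the pieces VnV n VnV n VnV n VnV n VnV n VnV n VnV n VnV, which concatenate to the answer.

VnVnVnVnVnVnVnVnVnVnVnVnVnVnVnV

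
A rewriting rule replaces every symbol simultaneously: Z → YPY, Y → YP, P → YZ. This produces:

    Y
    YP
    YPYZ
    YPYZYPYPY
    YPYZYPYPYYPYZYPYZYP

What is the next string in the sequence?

Rewriting the 19 symbols of YPYZYPYPYYPYZYPYZYP one by one yields YP YZ YP YPY YP YZ YP YZ YP YP YZ YP YPY YP YZ YP YPY YP YZ; concatenated:

YPYZYPYPYYPYZYPYZYPYPYZYPYPYYPYZYPYPYYPYZ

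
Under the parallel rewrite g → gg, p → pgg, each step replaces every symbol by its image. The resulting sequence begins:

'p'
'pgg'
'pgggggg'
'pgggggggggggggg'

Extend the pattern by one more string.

Rewriting the 15 symbols of pgggggggggggggg one by one yields pgg gg gg gg gg gg gg gg gg gg gg gg gg gg gg; concatenated:

pgggggggggggggggggggggggggggggg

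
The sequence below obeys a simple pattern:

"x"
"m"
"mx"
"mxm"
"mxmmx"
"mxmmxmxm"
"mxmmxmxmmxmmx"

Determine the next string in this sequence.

mxmmxmxmmxmmxmxmmxmxm

This is a Fibonacci-style word recurrence s(k) = s(k−1)·s(k−2): e.g. m·x = mx.
So term 8 is mxmmxmxmmxmmx·mxmmxmxm.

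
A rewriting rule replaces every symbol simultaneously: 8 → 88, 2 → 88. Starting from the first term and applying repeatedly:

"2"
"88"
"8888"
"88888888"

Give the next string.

Rewriting each symbol of 88888888: 8→88, 8→88, 8→88, 8→88, 8→88, 8→88, 8→88, 8→88, which concatenates to 88 88 88 88 88 88 88 88.

8888888888888888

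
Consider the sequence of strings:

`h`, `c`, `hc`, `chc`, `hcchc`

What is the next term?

From term 3 onward, concatenate the second-to-last term with the last: h·c = hc, c·hc = chc, …
So term 6 is chc·hcchc.

chchcchc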